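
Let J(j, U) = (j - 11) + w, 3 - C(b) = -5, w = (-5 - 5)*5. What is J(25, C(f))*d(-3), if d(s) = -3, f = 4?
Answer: 108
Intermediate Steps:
w = -50 (w = -10*5 = -50)
C(b) = 8 (C(b) = 3 - 1*(-5) = 3 + 5 = 8)
J(j, U) = -61 + j (J(j, U) = (j - 11) - 50 = (-11 + j) - 50 = -61 + j)
J(25, C(f))*d(-3) = (-61 + 25)*(-3) = -36*(-3) = 108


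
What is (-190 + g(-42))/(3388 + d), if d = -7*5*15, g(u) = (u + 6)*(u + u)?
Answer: 2834/2863 ≈ 0.98987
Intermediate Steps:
g(u) = 2*u*(6 + u) (g(u) = (6 + u)*(2*u) = 2*u*(6 + u))
d = -525 (d = -35*15 = -525)
(-190 + g(-42))/(3388 + d) = (-190 + 2*(-42)*(6 - 42))/(3388 - 525) = (-190 + 2*(-42)*(-36))/2863 = (-190 + 3024)*(1/2863) = 2834*(1/2863) = 2834/2863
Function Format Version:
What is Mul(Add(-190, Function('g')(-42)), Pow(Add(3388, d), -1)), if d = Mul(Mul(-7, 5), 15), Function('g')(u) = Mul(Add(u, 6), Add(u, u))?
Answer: Rational(2834, 2863) ≈ 0.98987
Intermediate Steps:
Function('g')(u) = Mul(2, u, Add(6, u)) (Function('g')(u) = Mul(Add(6, u), Mul(2, u)) = Mul(2, u, Add(6, u)))
d = -525 (d = Mul(-35, 15) = -525)
Mul(Add(-190, Function('g')(-42)), Pow(Add(3388, d), -1)) = Mul(Add(-190, Mul(2, -42, Add(6, -42))), Pow(Add(3388, -525), -1)) = Mul(Add(-190, Mul(2, -42, -36)), Pow(2863, -1)) = Mul(Add(-190, 3024), Rational(1, 2863)) = Mul(2834, Rational(1, 2863)) = Rational(2834, 2863)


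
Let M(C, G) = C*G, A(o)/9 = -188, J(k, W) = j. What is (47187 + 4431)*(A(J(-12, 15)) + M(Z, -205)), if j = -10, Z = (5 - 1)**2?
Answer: -256644696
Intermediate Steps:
Z = 16 (Z = 4**2 = 16)
J(k, W) = -10
A(o) = -1692 (A(o) = 9*(-188) = -1692)
(47187 + 4431)*(A(J(-12, 15)) + M(Z, -205)) = (47187 + 4431)*(-1692 + 16*(-205)) = 51618*(-1692 - 3280) = 51618*(-4972) = -256644696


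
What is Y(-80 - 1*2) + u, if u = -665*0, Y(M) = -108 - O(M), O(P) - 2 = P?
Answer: -28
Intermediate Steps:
O(P) = 2 + P
Y(M) = -110 - M (Y(M) = -108 - (2 + M) = -108 + (-2 - M) = -110 - M)
u = 0
Y(-80 - 1*2) + u = (-110 - (-80 - 1*2)) + 0 = (-110 - (-80 - 2)) + 0 = (-110 - 1*(-82)) + 0 = (-110 + 82) + 0 = -28 + 0 = -28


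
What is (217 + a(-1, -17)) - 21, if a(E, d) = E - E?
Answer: 196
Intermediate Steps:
a(E, d) = 0
(217 + a(-1, -17)) - 21 = (217 + 0) - 21 = 217 - 21 = 196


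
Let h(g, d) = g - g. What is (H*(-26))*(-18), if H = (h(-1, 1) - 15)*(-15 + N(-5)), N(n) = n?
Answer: 140400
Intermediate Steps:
h(g, d) = 0
H = 300 (H = (0 - 15)*(-15 - 5) = -15*(-20) = 300)
(H*(-26))*(-18) = (300*(-26))*(-18) = -7800*(-18) = 140400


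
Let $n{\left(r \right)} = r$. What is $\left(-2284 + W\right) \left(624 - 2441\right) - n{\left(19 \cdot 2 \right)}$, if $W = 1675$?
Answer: $1106515$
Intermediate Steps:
$\left(-2284 + W\right) \left(624 - 2441\right) - n{\left(19 \cdot 2 \right)} = \left(-2284 + 1675\right) \left(624 - 2441\right) - 19 \cdot 2 = \left(-609\right) \left(-1817\right) - 38 = 1106553 - 38 = 1106515$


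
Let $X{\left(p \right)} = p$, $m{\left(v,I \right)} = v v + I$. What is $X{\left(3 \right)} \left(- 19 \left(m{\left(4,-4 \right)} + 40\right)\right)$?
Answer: $-2964$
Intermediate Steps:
$m{\left(v,I \right)} = I + v^{2}$ ($m{\left(v,I \right)} = v^{2} + I = I + v^{2}$)
$X{\left(3 \right)} \left(- 19 \left(m{\left(4,-4 \right)} + 40\right)\right) = 3 \left(- 19 \left(\left(-4 + 4^{2}\right) + 40\right)\right) = 3 \left(- 19 \left(\left(-4 + 16\right) + 40\right)\right) = 3 \left(- 19 \left(12 + 40\right)\right) = 3 \left(\left(-19\right) 52\right) = 3 \left(-988\right) = -2964$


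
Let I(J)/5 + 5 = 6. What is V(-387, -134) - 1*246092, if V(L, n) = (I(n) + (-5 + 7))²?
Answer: -246043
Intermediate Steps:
I(J) = 5 (I(J) = -25 + 5*6 = -25 + 30 = 5)
V(L, n) = 49 (V(L, n) = (5 + (-5 + 7))² = (5 + 2)² = 7² = 49)
V(-387, -134) - 1*246092 = 49 - 1*246092 = 49 - 246092 = -246043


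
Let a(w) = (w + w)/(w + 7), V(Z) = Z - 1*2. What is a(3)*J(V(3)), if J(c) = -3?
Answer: -9/5 ≈ -1.8000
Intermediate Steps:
V(Z) = -2 + Z (V(Z) = Z - 2 = -2 + Z)
a(w) = 2*w/(7 + w) (a(w) = (2*w)/(7 + w) = 2*w/(7 + w))
a(3)*J(V(3)) = (2*3/(7 + 3))*(-3) = (2*3/10)*(-3) = (2*3*(⅒))*(-3) = (⅗)*(-3) = -9/5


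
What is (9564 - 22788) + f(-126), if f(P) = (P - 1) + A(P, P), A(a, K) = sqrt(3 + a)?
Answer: -13351 + I*sqrt(123) ≈ -13351.0 + 11.091*I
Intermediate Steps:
f(P) = -1 + P + sqrt(3 + P) (f(P) = (P - 1) + sqrt(3 + P) = (-1 + P) + sqrt(3 + P) = -1 + P + sqrt(3 + P))
(9564 - 22788) + f(-126) = (9564 - 22788) + (-1 - 126 + sqrt(3 - 126)) = -13224 + (-1 - 126 + sqrt(-123)) = -13224 + (-1 - 126 + I*sqrt(123)) = -13224 + (-127 + I*sqrt(123)) = -13351 + I*sqrt(123)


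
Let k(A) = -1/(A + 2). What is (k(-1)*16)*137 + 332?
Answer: -1860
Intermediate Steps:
k(A) = -1/(2 + A)
(k(-1)*16)*137 + 332 = (-1/(2 - 1)*16)*137 + 332 = (-1/1*16)*137 + 332 = (-1*1*16)*137 + 332 = -1*16*137 + 332 = -16*137 + 332 = -2192 + 332 = -1860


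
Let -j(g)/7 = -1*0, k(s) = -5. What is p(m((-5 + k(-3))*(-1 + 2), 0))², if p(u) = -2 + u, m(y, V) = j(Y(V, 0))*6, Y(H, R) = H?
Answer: 4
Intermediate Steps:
j(g) = 0 (j(g) = -(-7)*0 = -7*0 = 0)
m(y, V) = 0 (m(y, V) = 0*6 = 0)
p(m((-5 + k(-3))*(-1 + 2), 0))² = (-2 + 0)² = (-2)² = 4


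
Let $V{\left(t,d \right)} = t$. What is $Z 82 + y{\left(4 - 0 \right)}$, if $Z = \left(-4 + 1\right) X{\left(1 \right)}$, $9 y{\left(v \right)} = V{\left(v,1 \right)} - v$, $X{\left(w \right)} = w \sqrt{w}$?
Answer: $-246$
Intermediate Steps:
$X{\left(w \right)} = w^{\frac{3}{2}}$
$y{\left(v \right)} = 0$ ($y{\left(v \right)} = \frac{v - v}{9} = \frac{1}{9} \cdot 0 = 0$)
$Z = -3$ ($Z = \left(-4 + 1\right) 1^{\frac{3}{2}} = \left(-3\right) 1 = -3$)
$Z 82 + y{\left(4 - 0 \right)} = \left(-3\right) 82 + 0 = -246 + 0 = -246$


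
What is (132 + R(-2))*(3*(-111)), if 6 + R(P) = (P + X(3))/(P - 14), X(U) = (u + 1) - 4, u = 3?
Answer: -335997/8 ≈ -42000.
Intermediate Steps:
X(U) = 0 (X(U) = (3 + 1) - 4 = 4 - 4 = 0)
R(P) = -6 + P/(-14 + P) (R(P) = -6 + (P + 0)/(P - 14) = -6 + P/(-14 + P))
(132 + R(-2))*(3*(-111)) = (132 + (84 - 5*(-2))/(-14 - 2))*(3*(-111)) = (132 + (84 + 10)/(-16))*(-333) = (132 - 1/16*94)*(-333) = (132 - 47/8)*(-333) = (1009/8)*(-333) = -335997/8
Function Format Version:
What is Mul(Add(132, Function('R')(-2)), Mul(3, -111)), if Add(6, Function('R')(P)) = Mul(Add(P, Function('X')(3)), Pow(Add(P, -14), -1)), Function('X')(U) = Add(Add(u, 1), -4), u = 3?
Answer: Rational(-335997, 8) ≈ -42000.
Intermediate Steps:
Function('X')(U) = 0 (Function('X')(U) = Add(Add(3, 1), -4) = Add(4, -4) = 0)
Function('R')(P) = Add(-6, Mul(P, Pow(Add(-14, P), -1))) (Function('R')(P) = Add(-6, Mul(Add(P, 0), Pow(Add(P, -14), -1))) = Add(-6, Mul(P, Pow(Add(-14, P), -1))))
Mul(Add(132, Function('R')(-2)), Mul(3, -111)) = Mul(Add(132, Mul(Pow(Add(-14, -2), -1), Add(84, Mul(-5, -2)))), Mul(3, -111)) = Mul(Add(132, Mul(Pow(-16, -1), Add(84, 10))), -333) = Mul(Add(132, Mul(Rational(-1, 16), 94)), -333) = Mul(Add(132, Rational(-47, 8)), -333) = Mul(Rational(1009, 8), -333) = Rational(-335997, 8)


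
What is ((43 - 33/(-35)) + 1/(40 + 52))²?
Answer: 20031023961/10368400 ≈ 1931.9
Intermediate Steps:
((43 - 33/(-35)) + 1/(40 + 52))² = ((43 - 33*(-1)/35) + 1/92)² = ((43 - 1*(-33/35)) + 1/92)² = ((43 + 33/35) + 1/92)² = (1538/35 + 1/92)² = (141531/3220)² = 20031023961/10368400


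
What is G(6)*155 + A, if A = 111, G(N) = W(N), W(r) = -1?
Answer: -44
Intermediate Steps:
G(N) = -1
G(6)*155 + A = -1*155 + 111 = -155 + 111 = -44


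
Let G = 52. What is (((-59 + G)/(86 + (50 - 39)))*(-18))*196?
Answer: 24696/97 ≈ 254.60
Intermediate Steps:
(((-59 + G)/(86 + (50 - 39)))*(-18))*196 = (((-59 + 52)/(86 + (50 - 39)))*(-18))*196 = (-7/(86 + 11)*(-18))*196 = (-7/97*(-18))*196 = (-7*1/97*(-18))*196 = -7/97*(-18)*196 = (126/97)*196 = 24696/97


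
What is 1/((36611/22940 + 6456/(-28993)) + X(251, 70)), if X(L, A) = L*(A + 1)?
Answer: 21454820/382375810513 ≈ 5.6109e-5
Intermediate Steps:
X(L, A) = L*(1 + A)
1/((36611/22940 + 6456/(-28993)) + X(251, 70)) = 1/((36611/22940 + 6456/(-28993)) + 251*(1 + 70)) = 1/((36611*(1/22940) + 6456*(-1/28993)) + 251*71) = 1/((1181/740 - 6456/28993) + 17821) = 1/(29463293/21454820 + 17821) = 1/(382375810513/21454820) = 21454820/382375810513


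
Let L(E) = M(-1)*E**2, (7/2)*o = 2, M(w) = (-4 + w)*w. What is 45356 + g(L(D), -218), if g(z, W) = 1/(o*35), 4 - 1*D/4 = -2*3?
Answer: 907121/20 ≈ 45356.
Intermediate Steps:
M(w) = w*(-4 + w)
o = 4/7 (o = (2/7)*2 = 4/7 ≈ 0.57143)
D = 40 (D = 16 - (-8)*3 = 16 - 4*(-6) = 16 + 24 = 40)
L(E) = 5*E**2 (L(E) = (-(-4 - 1))*E**2 = (-1*(-5))*E**2 = 5*E**2)
g(z, W) = 1/20 (g(z, W) = 1/((4/7)*35) = 1/20)
45356 + g(L(D), -218) = 45356 + 1/20 = 907121/20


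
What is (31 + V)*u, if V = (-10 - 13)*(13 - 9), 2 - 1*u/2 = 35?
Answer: 4026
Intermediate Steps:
u = -66 (u = 4 - 2*35 = 4 - 70 = -66)
V = -92 (V = -23*4 = -92)
(31 + V)*u = (31 - 92)*(-66) = -61*(-66) = 4026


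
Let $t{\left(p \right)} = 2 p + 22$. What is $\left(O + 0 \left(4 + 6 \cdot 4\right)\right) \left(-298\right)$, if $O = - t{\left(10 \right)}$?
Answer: $12516$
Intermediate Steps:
$t{\left(p \right)} = 22 + 2 p$
$O = -42$ ($O = - (22 + 2 \cdot 10) = - (22 + 20) = \left(-1\right) 42 = -42$)
$\left(O + 0 \left(4 + 6 \cdot 4\right)\right) \left(-298\right) = \left(-42 + 0 \left(4 + 6 \cdot 4\right)\right) \left(-298\right) = \left(-42 + 0 \left(4 + 24\right)\right) \left(-298\right) = \left(-42 + 0 \cdot 28\right) \left(-298\right) = \left(-42 + 0\right) \left(-298\right) = \left(-42\right) \left(-298\right) = 12516$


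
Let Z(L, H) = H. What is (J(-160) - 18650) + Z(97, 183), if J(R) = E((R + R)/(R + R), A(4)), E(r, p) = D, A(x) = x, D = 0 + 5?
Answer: -18462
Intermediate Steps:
D = 5
E(r, p) = 5
J(R) = 5
(J(-160) - 18650) + Z(97, 183) = (5 - 18650) + 183 = -18645 + 183 = -18462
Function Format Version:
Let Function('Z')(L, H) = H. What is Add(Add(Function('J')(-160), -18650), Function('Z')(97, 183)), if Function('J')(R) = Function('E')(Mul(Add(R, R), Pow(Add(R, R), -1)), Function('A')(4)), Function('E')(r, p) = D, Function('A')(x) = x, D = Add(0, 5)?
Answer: -18462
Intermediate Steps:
D = 5
Function('E')(r, p) = 5
Function('J')(R) = 5
Add(Add(Function('J')(-160), -18650), Function('Z')(97, 183)) = Add(Add(5, -18650), 183) = Add(-18645, 183) = -18462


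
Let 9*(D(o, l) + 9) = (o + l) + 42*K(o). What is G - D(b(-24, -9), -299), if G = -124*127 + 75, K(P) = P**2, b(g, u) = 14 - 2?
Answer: -146737/9 ≈ -16304.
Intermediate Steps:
b(g, u) = 12
G = -15673 (G = -15748 + 75 = -15673)
D(o, l) = -9 + l/9 + o/9 + 14*o**2/3 (D(o, l) = -9 + ((o + l) + 42*o**2)/9 = -9 + ((l + o) + 42*o**2)/9 = -9 + (l + o + 42*o**2)/9 = -9 + (l/9 + o/9 + 14*o**2/3) = -9 + l/9 + o/9 + 14*o**2/3)
G - D(b(-24, -9), -299) = -15673 - (-9 + (1/9)*(-299) + (1/9)*12 + (14/3)*12**2) = -15673 - (-9 - 299/9 + 4/3 + (14/3)*144) = -15673 - (-9 - 299/9 + 4/3 + 672) = -15673 - 1*5680/9 = -15673 - 5680/9 = -146737/9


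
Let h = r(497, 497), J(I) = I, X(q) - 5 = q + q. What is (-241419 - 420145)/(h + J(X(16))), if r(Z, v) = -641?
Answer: 165391/151 ≈ 1095.3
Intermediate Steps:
X(q) = 5 + 2*q (X(q) = 5 + (q + q) = 5 + 2*q)
h = -641
(-241419 - 420145)/(h + J(X(16))) = (-241419 - 420145)/(-641 + (5 + 2*16)) = -661564/(-641 + (5 + 32)) = -661564/(-641 + 37) = -661564/(-604) = -661564*(-1/604) = 165391/151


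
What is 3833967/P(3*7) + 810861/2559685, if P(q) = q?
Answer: 3271254949492/17917795 ≈ 1.8257e+5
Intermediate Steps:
3833967/P(3*7) + 810861/2559685 = 3833967/((3*7)) + 810861/2559685 = 3833967/21 + 810861*(1/2559685) = 3833967*(1/21) + 810861/2559685 = 1277989/7 + 810861/2559685 = 3271254949492/17917795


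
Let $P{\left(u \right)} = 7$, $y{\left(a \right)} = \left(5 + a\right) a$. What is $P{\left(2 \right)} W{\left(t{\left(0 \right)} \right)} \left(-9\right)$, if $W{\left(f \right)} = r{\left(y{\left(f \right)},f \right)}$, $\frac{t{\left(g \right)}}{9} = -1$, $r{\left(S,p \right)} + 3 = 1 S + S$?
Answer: $-4347$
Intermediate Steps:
$y{\left(a \right)} = a \left(5 + a\right)$
$r{\left(S,p \right)} = -3 + 2 S$ ($r{\left(S,p \right)} = -3 + \left(1 S + S\right) = -3 + \left(S + S\right) = -3 + 2 S$)
$t{\left(g \right)} = -9$ ($t{\left(g \right)} = 9 \left(-1\right) = -9$)
$W{\left(f \right)} = -3 + 2 f \left(5 + f\right)$
$P{\left(2 \right)} W{\left(t{\left(0 \right)} \right)} \left(-9\right) = 7 \left(-3 + 2 \left(-9\right) \left(5 - 9\right)\right) \left(-9\right) = 7 \left(-3 + 2 \left(-9\right) \left(-4\right)\right) \left(-9\right) = 7 \left(-3 + 72\right) \left(-9\right) = 7 \cdot 69 \left(-9\right) = 483 \left(-9\right) = -4347$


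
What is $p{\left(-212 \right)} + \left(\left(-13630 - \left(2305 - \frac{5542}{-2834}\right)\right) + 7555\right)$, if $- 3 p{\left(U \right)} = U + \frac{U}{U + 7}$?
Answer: $- \frac{2414404883}{290485} \approx -8311.6$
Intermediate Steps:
$p{\left(U \right)} = - \frac{U}{3} - \frac{U}{3 \left(7 + U\right)}$ ($p{\left(U \right)} = - \frac{U + \frac{U}{U + 7}}{3} = - \frac{U + \frac{U}{7 + U}}{3} = - \frac{U}{3} - \frac{U}{3 \left(7 + U\right)}$)
$p{\left(-212 \right)} + \left(\left(-13630 - \left(2305 - \frac{5542}{-2834}\right)\right) + 7555\right) = \left(-1\right) \left(-212\right) \frac{1}{21 + 3 \left(-212\right)} \left(8 - 212\right) + \left(\left(-13630 - \left(2305 - \frac{5542}{-2834}\right)\right) + 7555\right) = \left(-1\right) \left(-212\right) \frac{1}{21 - 636} \left(-204\right) + \left(\left(-13630 - \left(2305 - - \frac{2771}{1417}\right)\right) + 7555\right) = \left(-1\right) \left(-212\right) \frac{1}{-615} \left(-204\right) + \left(\left(-13630 - \frac{3268956}{1417}\right) + 7555\right) = \left(-1\right) \left(-212\right) \left(- \frac{1}{615}\right) \left(-204\right) + \left(\left(-13630 - \frac{3268956}{1417}\right) + 7555\right) = \frac{14416}{205} + \left(\left(-13630 - \frac{3268956}{1417}\right) + 7555\right) = \frac{14416}{205} + \left(- \frac{22582666}{1417} + 7555\right) = \frac{14416}{205} - \frac{11877231}{1417} = - \frac{2414404883}{290485}$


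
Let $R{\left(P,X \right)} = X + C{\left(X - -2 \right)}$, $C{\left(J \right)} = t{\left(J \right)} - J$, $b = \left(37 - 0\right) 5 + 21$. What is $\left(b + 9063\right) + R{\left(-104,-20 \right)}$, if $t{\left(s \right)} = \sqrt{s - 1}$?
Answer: $9267 + i \sqrt{19} \approx 9267.0 + 4.3589 i$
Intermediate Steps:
$t{\left(s \right)} = \sqrt{-1 + s}$
$b = 206$ ($b = \left(37 + 0\right) 5 + 21 = 37 \cdot 5 + 21 = 185 + 21 = 206$)
$C{\left(J \right)} = \sqrt{-1 + J} - J$
$R{\left(P,X \right)} = -2 + \sqrt{1 + X}$ ($R{\left(P,X \right)} = X - \left(2 + X - \sqrt{-1 + \left(X - -2\right)}\right) = X - \left(2 + X - \sqrt{-1 + \left(X + 2\right)}\right) = X - \left(2 + X - \sqrt{-1 + \left(2 + X\right)}\right) = X - \left(2 + X - \sqrt{1 + X}\right) = -2 + \sqrt{1 + X}$)
$\left(b + 9063\right) + R{\left(-104,-20 \right)} = \left(206 + 9063\right) - \left(2 - \sqrt{1 - 20}\right) = 9269 - \left(2 - \sqrt{-19}\right) = 9269 - \left(2 - i \sqrt{19}\right) = 9267 + i \sqrt{19}$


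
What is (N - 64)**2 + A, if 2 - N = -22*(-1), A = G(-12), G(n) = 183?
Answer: 7239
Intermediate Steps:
A = 183
N = -20 (N = 2 - (-22)*(-1) = 2 - 1*22 = 2 - 22 = -20)
(N - 64)**2 + A = (-20 - 64)**2 + 183 = (-84)**2 + 183 = 7056 + 183 = 7239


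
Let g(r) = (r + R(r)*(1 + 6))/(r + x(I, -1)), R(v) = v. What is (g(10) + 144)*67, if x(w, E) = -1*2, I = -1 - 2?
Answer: 10318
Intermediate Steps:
I = -3
x(w, E) = -2
g(r) = 8*r/(-2 + r) (g(r) = (r + r*(1 + 6))/(r - 2) = (r + r*7)/(-2 + r) = (r + 7*r)/(-2 + r) = (8*r)/(-2 + r) = 8*r/(-2 + r))
(g(10) + 144)*67 = (8*10/(-2 + 10) + 144)*67 = (8*10/8 + 144)*67 = (8*10*(⅛) + 144)*67 = (10 + 144)*67 = 154*67 = 10318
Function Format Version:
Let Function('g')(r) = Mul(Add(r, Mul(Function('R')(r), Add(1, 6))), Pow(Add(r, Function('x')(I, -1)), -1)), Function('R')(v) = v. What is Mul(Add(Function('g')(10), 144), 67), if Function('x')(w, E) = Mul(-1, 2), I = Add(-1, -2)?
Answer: 10318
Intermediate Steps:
I = -3
Function('x')(w, E) = -2
Function('g')(r) = Mul(8, r, Pow(Add(-2, r), -1)) (Function('g')(r) = Mul(Add(r, Mul(r, Add(1, 6))), Pow(Add(r, -2), -1)) = Mul(Add(r, Mul(r, 7)), Pow(Add(-2, r), -1)) = Mul(Add(r, Mul(7, r)), Pow(Add(-2, r), -1)) = Mul(Mul(8, r), Pow(Add(-2, r), -1)) = Mul(8, r, Pow(Add(-2, r), -1)))
Mul(Add(Function('g')(10), 144), 67) = Mul(Add(Mul(8, 10, Pow(Add(-2, 10), -1)), 144), 67) = Mul(Add(Mul(8, 10, Pow(8, -1)), 144), 67) = Mul(Add(Mul(8, 10, Rational(1, 8)), 144), 67) = Mul(Add(10, 144), 67) = Mul(154, 67) = 10318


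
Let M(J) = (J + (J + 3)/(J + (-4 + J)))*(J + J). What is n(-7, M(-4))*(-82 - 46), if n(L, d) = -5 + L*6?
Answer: 6016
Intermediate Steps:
M(J) = 2*J*(J + (3 + J)/(-4 + 2*J)) (M(J) = (J + (3 + J)/(-4 + 2*J))*(2*J) = 2*J*(J + (3 + J)/(-4 + 2*J)))
n(L, d) = -5 + 6*L
n(-7, M(-4))*(-82 - 46) = (-5 + 6*(-7))*(-82 - 46) = (-5 - 42)*(-128) = -47*(-128) = 6016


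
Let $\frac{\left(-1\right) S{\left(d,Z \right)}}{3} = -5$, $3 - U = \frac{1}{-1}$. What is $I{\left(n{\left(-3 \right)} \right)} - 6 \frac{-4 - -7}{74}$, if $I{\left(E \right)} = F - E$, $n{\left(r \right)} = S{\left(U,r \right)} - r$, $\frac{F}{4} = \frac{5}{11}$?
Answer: $- \frac{6685}{407} \approx -16.425$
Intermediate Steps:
$U = 4$ ($U = 3 - \frac{1}{-1} = 3 - -1 = 3 + 1 = 4$)
$S{\left(d,Z \right)} = 15$ ($S{\left(d,Z \right)} = \left(-3\right) \left(-5\right) = 15$)
$F = \frac{20}{11}$ ($F = 4 \cdot \frac{5}{11} = \frac{20}{11} \approx 1.8182$)
$n{\left(r \right)} = 15 - r$
$I{\left(E \right)} = \frac{20}{11} - E$
$I{\left(n{\left(-3 \right)} \right)} - 6 \frac{-4 - -7}{74} = \left(\frac{20}{11} - \left(15 - -3\right)\right) - 6 \frac{-4 - -7}{74} = \left(\frac{20}{11} - \left(15 + 3\right)\right) - 6 \left(-4 + 7\right) \frac{1}{74} = \left(\frac{20}{11} - 18\right) - 6 \cdot 3 \cdot \frac{1}{74} = \left(\frac{20}{11} - 18\right) - \frac{9}{37} = - \frac{178}{11} - \frac{9}{37} = - \frac{6685}{407}$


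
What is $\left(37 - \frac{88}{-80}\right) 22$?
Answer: $\frac{4191}{5} \approx 838.2$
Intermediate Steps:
$\left(37 - \frac{88}{-80}\right) 22 = \left(37 - - \frac{11}{10}\right) 22 = \left(37 + \frac{11}{10}\right) 22 = \frac{381}{10} \cdot 22 = \frac{4191}{5}$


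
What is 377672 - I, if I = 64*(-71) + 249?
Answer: 381967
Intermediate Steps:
I = -4295 (I = -4544 + 249 = -4295)
377672 - I = 377672 - 1*(-4295) = 377672 + 4295 = 381967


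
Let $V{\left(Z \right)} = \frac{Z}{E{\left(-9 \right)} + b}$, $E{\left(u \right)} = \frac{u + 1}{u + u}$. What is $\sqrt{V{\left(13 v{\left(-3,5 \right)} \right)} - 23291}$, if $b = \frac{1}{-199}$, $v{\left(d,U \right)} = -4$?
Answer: $\frac{i \sqrt{14499018263}}{787} \approx 153.0 i$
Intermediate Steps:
$b = - \frac{1}{199} \approx -0.0050251$
$E{\left(u \right)} = \frac{1 + u}{2 u}$
$V{\left(Z \right)} = \frac{1791 Z}{787}$ ($V{\left(Z \right)} = \frac{Z}{\frac{1 - 9}{2 \left(-9\right)} - \frac{1}{199}} = \frac{Z}{\frac{1}{2} \left(- \frac{1}{9}\right) \left(-8\right) - \frac{1}{199}} = \frac{Z}{\frac{4}{9} - \frac{1}{199}} = \frac{Z}{\frac{787}{1791}} = \frac{1791 Z}{787}$)
$\sqrt{V{\left(13 v{\left(-3,5 \right)} \right)} - 23291} = \sqrt{\frac{1791 \cdot 13 \left(-4\right)}{787} - 23291} = \sqrt{\frac{1791}{787} \left(-52\right) - 23291} = \sqrt{- \frac{93132}{787} - 23291} = \sqrt{- \frac{18423149}{787}} = \frac{i \sqrt{14499018263}}{787}$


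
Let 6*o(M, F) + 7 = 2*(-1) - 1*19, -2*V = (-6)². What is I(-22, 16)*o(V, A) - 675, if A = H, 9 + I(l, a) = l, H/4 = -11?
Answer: -1591/3 ≈ -530.33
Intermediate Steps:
H = -44 (H = 4*(-11) = -44)
I(l, a) = -9 + l
A = -44
V = -18 (V = -½*(-6)² = -½*36 = -18)
o(M, F) = -14/3 (o(M, F) = -7/6 + (2*(-1) - 1*19)/6 = -7/6 + (-2 - 19)/6 = -7/6 + (⅙)*(-21) = -7/6 - 7/2 = -14/3)
I(-22, 16)*o(V, A) - 675 = (-9 - 22)*(-14/3) - 675 = -31*(-14/3) - 675 = 434/3 - 675 = -1591/3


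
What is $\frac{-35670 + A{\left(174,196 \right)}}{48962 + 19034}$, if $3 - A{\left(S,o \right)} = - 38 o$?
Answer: $- \frac{28219}{67996} \approx -0.41501$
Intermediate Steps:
$A{\left(S,o \right)} = 3 + 38 o$ ($A{\left(S,o \right)} = 3 - - 38 o = 3 + 38 o$)
$\frac{-35670 + A{\left(174,196 \right)}}{48962 + 19034} = \frac{-35670 + \left(3 + 38 \cdot 196\right)}{48962 + 19034} = \frac{-35670 + \left(3 + 7448\right)}{67996} = \left(-35670 + 7451\right) \frac{1}{67996} = \left(-28219\right) \frac{1}{67996} = - \frac{28219}{67996}$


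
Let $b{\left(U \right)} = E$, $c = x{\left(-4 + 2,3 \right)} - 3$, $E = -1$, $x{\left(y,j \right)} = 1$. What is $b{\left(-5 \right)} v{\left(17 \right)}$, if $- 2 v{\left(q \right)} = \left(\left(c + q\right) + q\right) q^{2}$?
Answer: $4624$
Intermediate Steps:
$c = -2$ ($c = 1 - 3 = -2$)
$b{\left(U \right)} = -1$
$v{\left(q \right)} = - \frac{q^{2} \left(-2 + 2 q\right)}{2}$ ($v{\left(q \right)} = - \frac{\left(\left(-2 + q\right) + q\right) q^{2}}{2} = - \frac{\left(-2 + 2 q\right) q^{2}}{2} = - \frac{q^{2} \left(-2 + 2 q\right)}{2}$)
$b{\left(-5 \right)} v{\left(17 \right)} = - 17^{2} \left(1 - 17\right) = - 289 \left(1 - 17\right) = - 289 \left(-16\right) = \left(-1\right) \left(-4624\right) = 4624$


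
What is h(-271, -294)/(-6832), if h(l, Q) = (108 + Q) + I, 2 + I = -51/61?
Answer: 11519/416752 ≈ 0.027640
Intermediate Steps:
I = -173/61 (I = -2 - 51/61 = -173/61 ≈ -2.8361)
h(l, Q) = 6415/61 + Q (h(l, Q) = (108 + Q) - 173/61 = 6415/61 + Q)
h(-271, -294)/(-6832) = (6415/61 - 294)/(-6832) = -11519/61*(-1/6832) = 11519/416752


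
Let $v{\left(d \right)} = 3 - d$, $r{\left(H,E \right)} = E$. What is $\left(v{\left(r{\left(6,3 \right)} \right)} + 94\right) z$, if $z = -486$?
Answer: $-45684$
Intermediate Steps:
$\left(v{\left(r{\left(6,3 \right)} \right)} + 94\right) z = \left(\left(3 - 3\right) + 94\right) \left(-486\right) = \left(0 + 94\right) \left(-486\right) = 94 \left(-486\right) = -45684$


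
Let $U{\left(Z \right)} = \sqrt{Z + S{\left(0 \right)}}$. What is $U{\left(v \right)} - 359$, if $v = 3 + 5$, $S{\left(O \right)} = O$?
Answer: $-359 + 2 \sqrt{2} \approx -356.17$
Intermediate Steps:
$v = 8$
$U{\left(Z \right)} = \sqrt{Z}$ ($U{\left(Z \right)} = \sqrt{Z + 0} = \sqrt{Z}$)
$U{\left(v \right)} - 359 = \sqrt{8} - 359 = 2 \sqrt{2} - 359 = -359 + 2 \sqrt{2}$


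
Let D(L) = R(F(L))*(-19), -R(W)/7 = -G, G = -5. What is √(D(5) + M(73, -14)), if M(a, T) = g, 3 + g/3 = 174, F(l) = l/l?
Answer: √1178 ≈ 34.322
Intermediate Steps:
F(l) = 1
g = 513 (g = -9 + 3*174 = -9 + 522 = 513)
M(a, T) = 513
R(W) = -35 (R(W) = -(-7)*(-5) = -7*5 = -35)
D(L) = 665 (D(L) = -35*(-19) = 665)
√(D(5) + M(73, -14)) = √(665 + 513) = √1178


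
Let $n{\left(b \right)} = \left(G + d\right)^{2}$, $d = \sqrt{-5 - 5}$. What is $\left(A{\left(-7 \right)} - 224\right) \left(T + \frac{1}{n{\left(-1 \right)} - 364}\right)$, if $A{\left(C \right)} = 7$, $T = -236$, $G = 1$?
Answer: $\frac{217 \left(472 \sqrt{10} + 88029 i\right)}{2 \sqrt{10} + 373 i} \approx 51213.0 + 0.0098617 i$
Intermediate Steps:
$d = i \sqrt{10}$ ($d = \sqrt{-10} = i \sqrt{10} \approx 3.1623 i$)
$n{\left(b \right)} = \left(1 + i \sqrt{10}\right)^{2}$
$\left(A{\left(-7 \right)} - 224\right) \left(T + \frac{1}{n{\left(-1 \right)} - 364}\right) = \left(7 - 224\right) \left(-236 + \frac{1}{\left(1 + i \sqrt{10}\right)^{2} - 364}\right) = - 217 \left(-236 + \frac{1}{-364 + \left(1 + i \sqrt{10}\right)^{2}}\right) = 51212 - \frac{217}{-364 + \left(1 + i \sqrt{10}\right)^{2}}$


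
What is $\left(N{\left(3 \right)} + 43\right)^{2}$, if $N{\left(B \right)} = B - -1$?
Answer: $2209$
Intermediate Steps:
$N{\left(B \right)} = 1 + B$ ($N{\left(B \right)} = B + 1 = 1 + B$)
$\left(N{\left(3 \right)} + 43\right)^{2} = \left(\left(1 + 3\right) + 43\right)^{2} = \left(4 + 43\right)^{2} = 47^{2} = 2209$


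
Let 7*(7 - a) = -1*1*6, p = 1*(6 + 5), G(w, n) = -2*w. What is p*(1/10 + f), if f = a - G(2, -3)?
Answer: 9207/70 ≈ 131.53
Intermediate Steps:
p = 11 (p = 1*11 = 11)
a = 55/7 (a = 7 - (-1*1)*6/7 = 7 - (-1)*6/7 = 7 - ⅐*(-6) = 7 + 6/7 = 55/7 ≈ 7.8571)
f = 83/7 (f = 55/7 - (-2)*2 = 55/7 - 1*(-4) = 55/7 + 4 = 83/7 ≈ 11.857)
p*(1/10 + f) = 11*(1/10 + 83/7) = 11*(⅒ + 83/7) = 11*(837/70) = 9207/70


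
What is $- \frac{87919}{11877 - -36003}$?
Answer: $- \frac{87919}{47880} \approx -1.8362$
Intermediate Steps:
$- \frac{87919}{11877 - -36003} = - \frac{87919}{11877 + 36003} = - \frac{87919}{47880}$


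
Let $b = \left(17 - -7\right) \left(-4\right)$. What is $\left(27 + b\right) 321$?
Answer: $-22149$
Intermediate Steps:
$b = -96$ ($b = \left(17 + 7\right) \left(-4\right) = 24 \left(-4\right) = -96$)
$\left(27 + b\right) 321 = \left(27 - 96\right) 321 = \left(-69\right) 321 = -22149$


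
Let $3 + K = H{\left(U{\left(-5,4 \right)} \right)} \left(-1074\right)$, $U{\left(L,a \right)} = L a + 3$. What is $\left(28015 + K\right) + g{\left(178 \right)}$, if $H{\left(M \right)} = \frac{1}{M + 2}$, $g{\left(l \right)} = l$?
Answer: $\frac{141308}{5} \approx 28262.0$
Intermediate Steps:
$U{\left(L,a \right)} = 3 + L a$
$H{\left(M \right)} = \frac{1}{2 + M}$
$K = \frac{343}{5}$ ($K = -3 + \frac{1}{2 + \left(3 - 20\right)} \left(-1074\right) = -3 + \frac{1}{2 - 17} \left(-1074\right) = -3 + \frac{1}{-15} \left(-1074\right) = -3 - - \frac{358}{5} = -3 + \frac{358}{5} = \frac{343}{5} \approx 68.6$)
$\left(28015 + K\right) + g{\left(178 \right)} = \left(28015 + \frac{343}{5}\right) + 178 = \frac{140418}{5} + 178 = \frac{141308}{5}$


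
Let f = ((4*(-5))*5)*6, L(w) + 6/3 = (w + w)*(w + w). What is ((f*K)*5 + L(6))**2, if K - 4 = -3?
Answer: 8168164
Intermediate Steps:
K = 1 (K = 4 - 3 = 1)
L(w) = -2 + 4*w**2 (L(w) = -2 + (w + w)*(w + w) = -2 + (2*w)*(2*w) = -2 + 4*w**2)
f = -600 (f = -20*5*6 = -100*6 = -600)
((f*K)*5 + L(6))**2 = (-600*1*5 + (-2 + 4*6**2))**2 = (-600*5 + (-2 + 4*36))**2 = (-3000 + (-2 + 144))**2 = (-3000 + 142)**2 = (-2858)**2 = 8168164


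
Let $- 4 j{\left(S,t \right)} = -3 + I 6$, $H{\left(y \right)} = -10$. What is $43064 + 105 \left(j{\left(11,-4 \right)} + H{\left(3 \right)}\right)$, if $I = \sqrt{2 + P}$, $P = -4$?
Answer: $\frac{168371}{4} - \frac{315 i \sqrt{2}}{2} \approx 42093.0 - 222.74 i$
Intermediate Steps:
$I = i \sqrt{2}$ ($I = \sqrt{2 - 4} = \sqrt{-2} = i \sqrt{2} \approx 1.4142 i$)
$j{\left(S,t \right)} = \frac{3}{4} - \frac{3 i \sqrt{2}}{2}$ ($j{\left(S,t \right)} = - \frac{-3 + i \sqrt{2} \cdot 6}{4} = - \frac{-3 + 6 i \sqrt{2}}{4} = \frac{3}{4} - \frac{3 i \sqrt{2}}{2}$)
$43064 + 105 \left(j{\left(11,-4 \right)} + H{\left(3 \right)}\right) = 43064 + 105 \left(\left(\frac{3}{4} - \frac{3 i \sqrt{2}}{2}\right) - 10\right) = 43064 + 105 \left(- \frac{37}{4} - \frac{3 i \sqrt{2}}{2}\right) = 43064 - \left(\frac{3885}{4} + \frac{315 i \sqrt{2}}{2}\right) = \frac{168371}{4} - \frac{315 i \sqrt{2}}{2}$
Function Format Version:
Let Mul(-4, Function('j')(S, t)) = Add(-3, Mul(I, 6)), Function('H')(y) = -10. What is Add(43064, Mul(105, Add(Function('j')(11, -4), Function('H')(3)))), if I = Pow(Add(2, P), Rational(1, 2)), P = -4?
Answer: Add(Rational(168371, 4), Mul(Rational(-315, 2), I, Pow(2, Rational(1, 2)))) ≈ Add(42093., Mul(-222.74, I))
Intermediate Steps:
I = Mul(I, Pow(2, Rational(1, 2))) (I = Pow(Add(2, -4), Rational(1, 2)) = Pow(-2, Rational(1, 2)) = Mul(I, Pow(2, Rational(1, 2))) ≈ Mul(1.4142, I))
Function('j')(S, t) = Add(Rational(3, 4), Mul(Rational(-3, 2), I, Pow(2, Rational(1, 2)))) (Function('j')(S, t) = Mul(Rational(-1, 4), Add(-3, Mul(Mul(I, Pow(2, Rational(1, 2))), 6))) = Mul(Rational(-1, 4), Add(-3, Mul(6, I, Pow(2, Rational(1, 2))))) = Add(Rational(3, 4), Mul(Rational(-3, 2), I, Pow(2, Rational(1, 2)))))
Add(43064, Mul(105, Add(Function('j')(11, -4), Function('H')(3)))) = Add(43064, Mul(105, Add(Add(Rational(3, 4), Mul(Rational(-3, 2), I, Pow(2, Rational(1, 2)))), -10))) = Add(43064, Mul(105, Add(Rational(-37, 4), Mul(Rational(-3, 2), I, Pow(2, Rational(1, 2)))))) = Add(43064, Add(Rational(-3885, 4), Mul(Rational(-315, 2), I, Pow(2, Rational(1, 2))))) = Add(Rational(168371, 4), Mul(Rational(-315, 2), I, Pow(2, Rational(1, 2))))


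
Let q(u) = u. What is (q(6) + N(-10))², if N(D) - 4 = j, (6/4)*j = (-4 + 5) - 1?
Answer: 100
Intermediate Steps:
j = 0 (j = 2*((-4 + 5) - 1)/3 = 2*(1 - 1)/3 = (⅔)*0 = 0)
N(D) = 4 (N(D) = 4 + 0 = 4)
(q(6) + N(-10))² = (6 + 4)² = 10² = 100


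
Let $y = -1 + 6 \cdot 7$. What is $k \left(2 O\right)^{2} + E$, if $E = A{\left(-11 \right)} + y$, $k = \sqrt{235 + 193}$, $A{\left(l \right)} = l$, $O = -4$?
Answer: $30 + 128 \sqrt{107} \approx 1354.0$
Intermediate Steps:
$k = 2 \sqrt{107}$ ($k = \sqrt{428} = 2 \sqrt{107} \approx 20.688$)
$y = 41$ ($y = -1 + 42 = 41$)
$E = 30$ ($E = -11 + 41 = 30$)
$k \left(2 O\right)^{2} + E = 2 \sqrt{107} \left(2 \left(-4\right)\right)^{2} + 30 = 2 \sqrt{107} \left(-8\right)^{2} + 30 = 2 \sqrt{107} \cdot 64 + 30 = 128 \sqrt{107} + 30 = 30 + 128 \sqrt{107}$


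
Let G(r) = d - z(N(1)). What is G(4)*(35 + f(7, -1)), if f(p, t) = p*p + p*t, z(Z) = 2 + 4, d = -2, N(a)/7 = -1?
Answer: -616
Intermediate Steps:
N(a) = -7 (N(a) = 7*(-1) = -7)
z(Z) = 6
f(p, t) = p**2 + p*t
G(r) = -8 (G(r) = -2 - 1*6 = -2 - 6 = -8)
G(4)*(35 + f(7, -1)) = -8*(35 + 7*(7 - 1)) = -8*(35 + 7*6) = -8*(35 + 42) = -8*77 = -616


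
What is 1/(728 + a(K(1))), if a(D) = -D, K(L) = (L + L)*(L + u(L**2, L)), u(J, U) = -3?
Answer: 1/732 ≈ 0.0013661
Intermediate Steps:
K(L) = 2*L*(-3 + L) (K(L) = (L + L)*(L - 3) = (2*L)*(-3 + L) = 2*L*(-3 + L))
1/(728 + a(K(1))) = 1/(728 - 2*(-3 + 1)) = 1/(728 - 2*(-2)) = 1/(728 - 1*(-4)) = 1/(728 + 4) = 1/732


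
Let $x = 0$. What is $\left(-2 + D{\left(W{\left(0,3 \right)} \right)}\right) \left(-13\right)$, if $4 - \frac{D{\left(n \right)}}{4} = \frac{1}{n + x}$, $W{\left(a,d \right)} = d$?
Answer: $- \frac{494}{3} \approx -164.67$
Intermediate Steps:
$D{\left(n \right)} = 16 - \frac{4}{n}$ ($D{\left(n \right)} = 16 - \frac{4}{n + 0} = 16 - \frac{4}{n}$)
$\left(-2 + D{\left(W{\left(0,3 \right)} \right)}\right) \left(-13\right) = \left(-2 + \left(16 - \frac{4}{3}\right)\right) \left(-13\right) = \left(-2 + \frac{44}{3}\right) \left(-13\right) = \frac{38}{3} \left(-13\right) = - \frac{494}{3}$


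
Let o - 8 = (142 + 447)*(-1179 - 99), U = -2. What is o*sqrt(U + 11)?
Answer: -2258202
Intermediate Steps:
o = -752734 (o = 8 + (142 + 447)*(-1179 - 99) = 8 + 589*(-1278) = 8 - 752742 = -752734)
o*sqrt(U + 11) = -752734*sqrt(-2 + 11) = -752734*sqrt(9) = -752734*3 = -2258202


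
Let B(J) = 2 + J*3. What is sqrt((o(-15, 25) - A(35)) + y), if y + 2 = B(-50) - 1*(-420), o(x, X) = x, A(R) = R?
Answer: 2*sqrt(55) ≈ 14.832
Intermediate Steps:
B(J) = 2 + 3*J
y = 270 (y = -2 + ((2 + 3*(-50)) - 1*(-420)) = -2 + ((2 - 150) + 420) = -2 + (-148 + 420) = -2 + 272 = 270)
sqrt((o(-15, 25) - A(35)) + y) = sqrt((-15 - 1*35) + 270) = sqrt((-15 - 35) + 270) = sqrt(-50 + 270) = sqrt(220) = 2*sqrt(55)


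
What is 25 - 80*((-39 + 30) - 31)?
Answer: 3225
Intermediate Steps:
25 - 80*((-39 + 30) - 31) = 25 - 80*(-9 - 31) = 25 - 80*(-40) = 25 + 3200 = 3225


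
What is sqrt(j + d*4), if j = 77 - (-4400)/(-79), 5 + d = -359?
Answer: I*sqrt(8953939)/79 ≈ 37.877*I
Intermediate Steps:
d = -364 (d = -5 - 359 = -364)
j = 1683/79 (j = 77 - (-4400)*(-1)/79 = 77 - 100*44/79 = 77 - 4400/79 = 1683/79 ≈ 21.304)
sqrt(j + d*4) = sqrt(1683/79 - 364*4) = sqrt(1683/79 - 1456) = sqrt(-113341/79) = I*sqrt(8953939)/79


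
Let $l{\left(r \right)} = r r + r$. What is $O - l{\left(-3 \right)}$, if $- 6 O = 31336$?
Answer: $- \frac{15686}{3} \approx -5228.7$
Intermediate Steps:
$l{\left(r \right)} = r + r^{2}$ ($l{\left(r \right)} = r^{2} + r = r + r^{2}$)
$O = - \frac{15668}{3}$ ($O = \left(- \frac{1}{6}\right) 31336 = - \frac{15668}{3} \approx -5222.7$)
$O - l{\left(-3 \right)} = - \frac{15668}{3} - - 3 \left(1 - 3\right) = - \frac{15668}{3} - \left(-3\right) \left(-2\right) = - \frac{15668}{3} - 6 = - \frac{15686}{3}$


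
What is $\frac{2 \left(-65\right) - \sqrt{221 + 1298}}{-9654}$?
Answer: $\frac{65}{4827} + \frac{7 \sqrt{31}}{9654} \approx 0.017503$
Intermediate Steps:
$\frac{2 \left(-65\right) - \sqrt{221 + 1298}}{-9654} = \left(-130 - \sqrt{1519}\right) \left(- \frac{1}{9654}\right) = \left(-130 - 7 \sqrt{31}\right) \left(- \frac{1}{9654}\right) = \frac{65}{4827} + \frac{7 \sqrt{31}}{9654}$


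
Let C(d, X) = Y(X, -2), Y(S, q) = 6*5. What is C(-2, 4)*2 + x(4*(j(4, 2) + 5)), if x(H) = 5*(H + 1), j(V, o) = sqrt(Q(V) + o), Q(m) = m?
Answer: 165 + 20*sqrt(6) ≈ 213.99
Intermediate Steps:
j(V, o) = sqrt(V + o)
Y(S, q) = 30
C(d, X) = 30
x(H) = 5 + 5*H (x(H) = 5*(1 + H) = 5 + 5*H)
C(-2, 4)*2 + x(4*(j(4, 2) + 5)) = 30*2 + (5 + 5*(4*(sqrt(4 + 2) + 5))) = 60 + (5 + 5*(4*(sqrt(6) + 5))) = 60 + (5 + 5*(4*(5 + sqrt(6)))) = 60 + (5 + 5*(20 + 4*sqrt(6))) = 60 + (5 + (100 + 20*sqrt(6))) = 60 + (105 + 20*sqrt(6)) = 165 + 20*sqrt(6)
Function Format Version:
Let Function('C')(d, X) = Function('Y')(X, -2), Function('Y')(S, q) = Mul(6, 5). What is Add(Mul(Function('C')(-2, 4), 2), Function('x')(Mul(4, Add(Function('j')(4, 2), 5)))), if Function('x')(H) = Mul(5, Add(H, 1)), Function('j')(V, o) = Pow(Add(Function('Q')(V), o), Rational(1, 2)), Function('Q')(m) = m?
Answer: Add(165, Mul(20, Pow(6, Rational(1, 2)))) ≈ 213.99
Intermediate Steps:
Function('j')(V, o) = Pow(Add(V, o), Rational(1, 2))
Function('Y')(S, q) = 30
Function('C')(d, X) = 30
Function('x')(H) = Add(5, Mul(5, H)) (Function('x')(H) = Mul(5, Add(1, H)) = Add(5, Mul(5, H)))
Add(Mul(Function('C')(-2, 4), 2), Function('x')(Mul(4, Add(Function('j')(4, 2), 5)))) = Add(Mul(30, 2), Add(5, Mul(5, Mul(4, Add(Pow(Add(4, 2), Rational(1, 2)), 5))))) = Add(60, Add(5, Mul(5, Mul(4, Add(Pow(6, Rational(1, 2)), 5))))) = Add(60, Add(5, Mul(5, Mul(4, Add(5, Pow(6, Rational(1, 2))))))) = Add(60, Add(5, Mul(5, Add(20, Mul(4, Pow(6, Rational(1, 2))))))) = Add(60, Add(5, Add(100, Mul(20, Pow(6, Rational(1, 2)))))) = Add(60, Add(105, Mul(20, Pow(6, Rational(1, 2))))) = Add(165, Mul(20, Pow(6, Rational(1, 2))))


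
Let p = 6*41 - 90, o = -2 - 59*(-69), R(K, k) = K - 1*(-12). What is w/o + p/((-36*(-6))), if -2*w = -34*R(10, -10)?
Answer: 59629/73242 ≈ 0.81414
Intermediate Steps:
R(K, k) = 12 + K (R(K, k) = K + 12 = 12 + K)
w = 374 (w = -(-17)*(12 + 10) = -(-17)*22 = -½*(-748) = 374)
o = 4069 (o = -2 + 4071 = 4069)
p = 156 (p = 246 - 90 = 156)
w/o + p/((-36*(-6))) = 374/4069 + 156/((-36*(-6))) = 374*(1/4069) + 156/216 = 374/4069 + 156*(1/216) = 374/4069 + 13/18 = 59629/73242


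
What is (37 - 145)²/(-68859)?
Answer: -1296/7651 ≈ -0.16939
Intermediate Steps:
(37 - 145)²/(-68859) = (-108)²*(-1/68859) = 11664*(-1/68859) = -1296/7651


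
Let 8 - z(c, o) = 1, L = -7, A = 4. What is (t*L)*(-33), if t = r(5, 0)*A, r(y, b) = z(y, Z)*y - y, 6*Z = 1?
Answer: 27720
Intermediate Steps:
Z = ⅙ (Z = (⅙)*1 = ⅙ ≈ 0.16667)
z(c, o) = 7 (z(c, o) = 8 - 1*1 = 8 - 1 = 7)
r(y, b) = 6*y (r(y, b) = 7*y - y = 6*y)
t = 120 (t = (6*5)*4 = 30*4 = 120)
(t*L)*(-33) = (120*(-7))*(-33) = -840*(-33) = 27720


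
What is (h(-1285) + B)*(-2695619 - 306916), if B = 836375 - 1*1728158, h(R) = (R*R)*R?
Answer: 6373528808826780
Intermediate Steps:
h(R) = R³ (h(R) = R²*R = R³)
B = -891783 (B = 836375 - 1728158 = -891783)
(h(-1285) + B)*(-2695619 - 306916) = ((-1285)³ - 891783)*(-2695619 - 306916) = (-2121824125 - 891783)*(-3002535) = -2122715908*(-3002535) = 6373528808826780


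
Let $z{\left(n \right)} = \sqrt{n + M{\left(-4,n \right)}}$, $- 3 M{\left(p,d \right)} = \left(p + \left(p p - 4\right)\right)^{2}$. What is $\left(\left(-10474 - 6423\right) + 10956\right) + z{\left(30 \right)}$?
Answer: $-5941 + \frac{\sqrt{78}}{3} \approx -5938.1$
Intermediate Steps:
$M{\left(p,d \right)} = - \frac{\left(-4 + p + p^{2}\right)^{2}}{3}$ ($M{\left(p,d \right)} = - \frac{\left(p + \left(p p - 4\right)\right)^{2}}{3} = - \frac{\left(p + \left(p^{2} - 4\right)\right)^{2}}{3} = - \frac{\left(p + \left(-4 + p^{2}\right)\right)^{2}}{3} = - \frac{\left(-4 + p + p^{2}\right)^{2}}{3}$)
$z{\left(n \right)} = \sqrt{- \frac{64}{3} + n}$ ($z{\left(n \right)} = \sqrt{n - \frac{\left(-4 - 4 + \left(-4\right)^{2}\right)^{2}}{3}} = \sqrt{n - \frac{\left(-4 - 4 + 16\right)^{2}}{3}} = \sqrt{n - \frac{8^{2}}{3}} = \sqrt{n - \frac{64}{3}} = \sqrt{- \frac{64}{3} + n}$)
$\left(\left(-10474 - 6423\right) + 10956\right) + z{\left(30 \right)} = \left(\left(-10474 - 6423\right) + 10956\right) + \frac{\sqrt{-192 + 9 \cdot 30}}{3} = \left(-16897 + 10956\right) + \frac{\sqrt{-192 + 270}}{3} = -5941 + \frac{\sqrt{78}}{3}$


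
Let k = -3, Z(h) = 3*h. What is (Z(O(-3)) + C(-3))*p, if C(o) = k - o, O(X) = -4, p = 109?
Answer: -1308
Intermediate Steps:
C(o) = -3 - o
(Z(O(-3)) + C(-3))*p = (3*(-4) + (-3 - 1*(-3)))*109 = (-12 + (-3 + 3))*109 = (-12 + 0)*109 = -12*109 = -1308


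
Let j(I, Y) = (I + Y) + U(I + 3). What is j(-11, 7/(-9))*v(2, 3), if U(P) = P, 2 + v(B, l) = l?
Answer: -178/9 ≈ -19.778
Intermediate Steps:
v(B, l) = -2 + l
j(I, Y) = 3 + Y + 2*I (j(I, Y) = (I + Y) + (I + 3) = (I + Y) + (3 + I) = 3 + Y + 2*I)
j(-11, 7/(-9))*v(2, 3) = (3 + 7/(-9) + 2*(-11))*(-2 + 3) = (3 + 7*(-⅑) - 22)*1 = (3 - 7/9 - 22)*1 = -178/9*1 = -178/9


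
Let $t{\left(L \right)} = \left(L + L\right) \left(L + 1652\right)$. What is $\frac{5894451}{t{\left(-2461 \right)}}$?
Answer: $\frac{5894451}{3981898} \approx 1.4803$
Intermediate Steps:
$t{\left(L \right)} = 2 L \left(1652 + L\right)$
$\frac{5894451}{t{\left(-2461 \right)}} = \frac{5894451}{2 \left(-2461\right) \left(1652 - 2461\right)} = \frac{5894451}{2 \left(-2461\right) \left(-809\right)} = \frac{5894451}{3981898}$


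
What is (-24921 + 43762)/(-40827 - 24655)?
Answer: -18841/65482 ≈ -0.28773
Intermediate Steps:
(-24921 + 43762)/(-40827 - 24655) = 18841/(-65482) = 18841*(-1/65482) = -18841/65482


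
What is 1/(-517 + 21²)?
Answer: -1/76 ≈ -0.013158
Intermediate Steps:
1/(-517 + 21²) = 1/(-517 + 441) = 1/(-76) = -1/76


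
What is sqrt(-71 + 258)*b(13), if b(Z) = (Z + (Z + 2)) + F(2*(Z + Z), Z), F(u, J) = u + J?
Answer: 93*sqrt(187) ≈ 1271.8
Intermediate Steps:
F(u, J) = J + u
b(Z) = 2 + 7*Z (b(Z) = (Z + (Z + 2)) + (Z + 2*(Z + Z)) = (Z + (2 + Z)) + (Z + 2*(2*Z)) = (2 + 2*Z) + (Z + 4*Z) = (2 + 2*Z) + 5*Z = 2 + 7*Z)
sqrt(-71 + 258)*b(13) = sqrt(-71 + 258)*(2 + 7*13) = sqrt(187)*(2 + 91) = sqrt(187)*93 = 93*sqrt(187)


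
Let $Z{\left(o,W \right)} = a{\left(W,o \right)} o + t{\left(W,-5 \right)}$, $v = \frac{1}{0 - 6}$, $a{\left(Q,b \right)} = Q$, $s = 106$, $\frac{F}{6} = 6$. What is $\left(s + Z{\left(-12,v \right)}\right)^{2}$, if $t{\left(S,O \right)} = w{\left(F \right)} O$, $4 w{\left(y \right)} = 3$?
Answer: $\frac{173889}{16} \approx 10868.0$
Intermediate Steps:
$F = 36$ ($F = 6 \cdot 6 = 36$)
$w{\left(y \right)} = \frac{3}{4}$ ($w{\left(y \right)} = \frac{1}{4} \cdot 3 = \frac{3}{4}$)
$t{\left(S,O \right)} = \frac{3 O}{4}$
$v = - \frac{1}{6}$ ($v = \frac{1}{-6} = - \frac{1}{6} \approx -0.16667$)
$Z{\left(o,W \right)} = - \frac{15}{4} + W o$ ($Z{\left(o,W \right)} = W o + \frac{3}{4} \left(-5\right) = W o - \frac{15}{4} = - \frac{15}{4} + W o$)
$\left(s + Z{\left(-12,v \right)}\right)^{2} = \left(106 - \frac{7}{4}\right)^{2} = \left(\frac{417}{4}\right)^{2} = \frac{173889}{16}$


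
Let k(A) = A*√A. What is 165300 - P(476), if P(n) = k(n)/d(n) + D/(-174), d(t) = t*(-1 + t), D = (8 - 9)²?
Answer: 28762201/174 - 2*√119/475 ≈ 1.6530e+5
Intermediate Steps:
D = 1 (D = (-1)² = 1)
k(A) = A^(3/2)
P(n) = -1/174 + √n/(-1 + n) (P(n) = n^(3/2)/((n*(-1 + n))) + 1/(-174) = n^(3/2)*(1/(n*(-1 + n))) + 1*(-1/174) = √n/(-1 + n) - 1/174 = -1/174 + √n/(-1 + n))
165300 - P(476) = 165300 - (1 - 1*476 + 174*√476)/(174*(-1 + 476)) = 165300 - (1 - 476 + 174*(2*√119))/(174*475) = 165300 - (1 - 476 + 348*√119)/(174*475) = 165300 - (-475 + 348*√119)/(174*475) = 165300 - (-1/174 + 2*√119/475) = 165300 + (1/174 - 2*√119/475) = 28762201/174 - 2*√119/475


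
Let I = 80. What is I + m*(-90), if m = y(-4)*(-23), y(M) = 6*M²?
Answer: 198800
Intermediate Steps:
m = -2208 (m = (6*(-4)²)*(-23) = (6*16)*(-23) = 96*(-23) = -2208)
I + m*(-90) = 80 - 2208*(-90) = 80 + 198720 = 198800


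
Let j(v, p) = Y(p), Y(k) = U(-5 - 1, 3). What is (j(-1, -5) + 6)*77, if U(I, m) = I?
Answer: 0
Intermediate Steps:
Y(k) = -6 (Y(k) = -5 - 1 = -6)
j(v, p) = -6
(j(-1, -5) + 6)*77 = (-6 + 6)*77 = 0*77 = 0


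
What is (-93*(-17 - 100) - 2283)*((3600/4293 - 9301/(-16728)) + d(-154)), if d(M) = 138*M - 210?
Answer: -81795479740445/443292 ≈ -1.8452e+8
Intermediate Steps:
d(M) = -210 + 138*M
(-93*(-17 - 100) - 2283)*((3600/4293 - 9301/(-16728)) + d(-154)) = (-93*(-17 - 100) - 2283)*((3600/4293 - 9301/(-16728)) + (-210 + 138*(-154))) = (-93*(-117) - 2283)*((3600*(1/4293) - 9301*(-1/16728)) + (-210 - 21252)) = (10881 - 2283)*((400/477 + 9301/16728) - 21462) = 8598*(3709259/2659752 - 21462) = 8598*(-57079888165/2659752) = -81795479740445/443292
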